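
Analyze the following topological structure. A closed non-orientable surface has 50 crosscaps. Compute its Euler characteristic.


For a non-orientable closed surface with k crosscaps: chi = 2 - k.
Here k = 50.
chi = 2 - 50 = -48

-48


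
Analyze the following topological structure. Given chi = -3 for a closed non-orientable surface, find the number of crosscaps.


chi = 2 - k for closed non-orientable surfaces with k crosscaps.
-3 = 2 - k
k = 2 - (-3) = 5

5


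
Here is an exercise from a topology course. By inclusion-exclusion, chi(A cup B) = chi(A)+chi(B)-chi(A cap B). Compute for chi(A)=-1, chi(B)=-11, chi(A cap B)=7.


chi(A cup B) = chi(A) + chi(B) - chi(A cap B)
= -1 + (-11) - (7)
= -19

-19


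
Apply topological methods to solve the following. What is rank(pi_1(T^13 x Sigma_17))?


pi_1(A x B) = pi_1(A) x pi_1(B); rank of abelianization = b_1.
b_1(T^13) = 13, b_1(Sigma_17) = 2*17 = 34.
b_1(product) = 13 + 34 = 47

47


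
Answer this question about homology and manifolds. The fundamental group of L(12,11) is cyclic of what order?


pi_1(L(p,q)) = Z/pZ for any q coprime to p.
|pi_1(L(12,11))| = 12

12


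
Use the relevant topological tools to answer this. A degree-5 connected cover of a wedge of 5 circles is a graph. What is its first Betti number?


Nielsen-Schreier: an index-n subgroup of F_r is free of rank 1 + n(r-1).
Equivalently: chi(cover) = n*chi(base); chi(vee_r S^1) = 1 - 5 = -4.
chi(E) = 5*(-4) = -20; rank = 1 - chi(E) = 1 - (-20) = 21.
rank = 1 + 5*(5-1) = 1 + 20 = 21

21


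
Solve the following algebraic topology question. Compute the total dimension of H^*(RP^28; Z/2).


H^k(RP^28; Z/2) = Z/2 for each 0 <= k <= 28.
Total dimension = 28 + 1 = 29

29


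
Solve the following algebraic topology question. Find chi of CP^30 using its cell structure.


CP^30 has one cell in each even dimension 0, 2, ..., 2*30 (30+1 cells total).
All cells are even-dimensional, so chi = number of cells.
chi = 30 + 1 = 31

31


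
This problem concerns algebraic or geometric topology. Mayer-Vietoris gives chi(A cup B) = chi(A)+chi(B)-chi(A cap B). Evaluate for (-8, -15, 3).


chi(A cup B) = chi(A) + chi(B) - chi(A cap B)
= -8 + (-15) - (3)
= -26

-26


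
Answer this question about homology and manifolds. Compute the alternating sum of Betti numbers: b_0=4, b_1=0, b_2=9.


chi = sum_k (-1)^k b_k.
= (4) + (0) + (9)
= 13

13


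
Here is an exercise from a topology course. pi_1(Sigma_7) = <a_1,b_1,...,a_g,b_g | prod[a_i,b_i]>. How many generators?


Standard presentation: pi_1(Sigma_g) = <a_1,b_1,...,a_g,b_g | [a_1,b_1]...[a_g,b_g] = 1>.
Number of generators = 2g = 2*7 = 14

14


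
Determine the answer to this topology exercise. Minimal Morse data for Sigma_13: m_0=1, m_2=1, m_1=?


A perfect Morse function has m_k = b_k.
For Sigma_13: b_0=1, b_1=2g=26, b_2=1.
Saddles m_1 = 2g = 26

26


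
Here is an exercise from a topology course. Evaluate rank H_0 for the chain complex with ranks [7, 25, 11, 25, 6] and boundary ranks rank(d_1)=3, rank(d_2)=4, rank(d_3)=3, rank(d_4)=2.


rank H_k = rank(ker d_k) - rank(im d_{k+1}).
rank(ker d_0) = rank(C_0) - rank(d_0) = 7 - 0 = 7.
rank(im d_{0+1}) = 3.
rank H_0 = 7 - 3 = 4

4


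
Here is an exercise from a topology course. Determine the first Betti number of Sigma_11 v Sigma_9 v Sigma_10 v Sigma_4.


For a wedge X v Y: reduced H_k(X v Y) = H_k(X) + H_k(Y).
Each Sigma_g contributes b_1 = 2g.
b_1 = 22 + 18 + 20 + 8 = 68

68


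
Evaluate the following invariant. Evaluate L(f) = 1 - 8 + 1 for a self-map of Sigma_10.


L(f) = tr(f_0*) - tr(f_1*) + tr(f_2*).
= 1 - (8) + (1)
= -6

-6


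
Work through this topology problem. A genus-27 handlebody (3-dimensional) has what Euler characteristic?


A genus-g handlebody deformation retracts to a wedge of g circles.
chi(vee_g S^1) = 1 - g.
chi(H_27) = 1 - 27 = -26

-26


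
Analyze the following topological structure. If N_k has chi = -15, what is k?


chi = 2 - k for closed non-orientable surfaces with k crosscaps.
-15 = 2 - k
k = 2 - (-15) = 17

17


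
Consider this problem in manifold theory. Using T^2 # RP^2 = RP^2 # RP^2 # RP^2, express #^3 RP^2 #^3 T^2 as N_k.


Since a >= 1, the sum is non-orientable; each T^2 can be replaced by RP^2 # RP^2 (since T^2#RP^2 = 3RP^2).
Total crosscaps k = 3 + 2*3 = 9.
Check via chi: chi = 3*1 + 3*0 - (3+3-1)*2 = -7 = 2 - k = -7. Consistent.

9


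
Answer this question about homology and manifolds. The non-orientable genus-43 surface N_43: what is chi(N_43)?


For a non-orientable closed surface with k crosscaps: chi = 2 - k.
Here k = 43.
chi = 2 - 43 = -41

-41


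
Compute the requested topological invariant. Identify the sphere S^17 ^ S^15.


S^m ^ S^n = S^{m+n}.
k = 17 + 15 = 32

32


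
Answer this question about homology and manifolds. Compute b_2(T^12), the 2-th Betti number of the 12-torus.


By the Kunneth formula, b_k(T^n) = C(n,k).
b_2(T^12) = C(12,2).
C(12,2) = 12!/(2!*10!) = 66

66


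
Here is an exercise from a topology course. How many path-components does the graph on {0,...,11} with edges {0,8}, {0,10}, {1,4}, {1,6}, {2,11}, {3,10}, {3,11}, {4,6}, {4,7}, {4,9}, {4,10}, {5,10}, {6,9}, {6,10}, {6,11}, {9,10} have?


Run DFS/union-find over 12 vertices.
V = 12, E = 16.
Number of components = 1

1


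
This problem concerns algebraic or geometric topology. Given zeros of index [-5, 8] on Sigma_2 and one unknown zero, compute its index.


Poincare-Hopf: sum of indices = chi(M).
chi(Sigma_2) = 2 - 2*2 = -2.
Sum of known indices = 3.
x = chi - (sum known) = -2 - (3) = -5

-5


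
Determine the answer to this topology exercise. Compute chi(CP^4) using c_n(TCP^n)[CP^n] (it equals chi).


For any closed oriented manifold, <e(TM),[M]> = chi(M).
chi(CP^4) = 4+1 = 5

5


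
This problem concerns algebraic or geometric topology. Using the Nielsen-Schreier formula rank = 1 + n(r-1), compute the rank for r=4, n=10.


Nielsen-Schreier: an index-n subgroup of F_r is free of rank 1 + n(r-1).
Equivalently: chi(cover) = n*chi(base); chi(vee_r S^1) = 1 - 4 = -3.
chi(E) = 10*(-3) = -30; rank = 1 - chi(E) = 1 - (-30) = 31.
rank = 1 + 10*(4-1) = 1 + 30 = 31

31


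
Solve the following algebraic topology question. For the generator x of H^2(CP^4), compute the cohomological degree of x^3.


|x| = 2 in H^*(CP^n).
|x^3| = 3 * |x| = 3 * 2 = 6

6


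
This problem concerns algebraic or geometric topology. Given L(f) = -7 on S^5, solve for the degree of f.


L(f) = 1 + (-1)^5 deg(f) on S^5.
-7 = 1 + (-1)^5 * deg(f)
(-1)^5 * deg(f) = -8
deg(f) = 8

8


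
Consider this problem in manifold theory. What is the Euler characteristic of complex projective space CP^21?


CP^21 has one cell in each even dimension 0, 2, ..., 2*21 (21+1 cells total).
All cells are even-dimensional, so chi = number of cells.
chi = 21 + 1 = 22

22


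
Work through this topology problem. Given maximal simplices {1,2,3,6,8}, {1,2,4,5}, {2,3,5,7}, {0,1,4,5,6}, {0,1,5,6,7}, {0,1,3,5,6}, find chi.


Enumerate all faces; f-vector: f_0=9, f_1=29, f_2=38, f_3=20, f_4=4.
chi = sum (-1)^k f_k = 2

2


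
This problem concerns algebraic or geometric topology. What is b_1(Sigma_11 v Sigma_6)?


For a wedge: H_1(A v B) = H_1(A) + H_1(B).
b_1(Sigma_11) = 22, b_1(Sigma_6) = 12.
b_1 = 22 + 12 = 34

34


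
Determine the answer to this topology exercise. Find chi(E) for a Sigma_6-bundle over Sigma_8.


For a fiber bundle F -> E -> B (with CW structure): chi(E) = chi(B) * chi(F).
chi(Sigma_8) = -14, chi(Sigma_6) = -10.
chi(E) = (-14) * (-10) = 140

140


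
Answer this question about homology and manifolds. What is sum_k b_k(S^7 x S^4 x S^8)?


Total Betti number is multiplicative under products.
Each S^d (d>=1) has total Betti number 2.
There are 3 sphere factors.
Total = 2^3 = 8

8


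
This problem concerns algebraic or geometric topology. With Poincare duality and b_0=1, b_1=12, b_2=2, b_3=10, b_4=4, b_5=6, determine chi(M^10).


By Poincare duality b_k = b_{10-k}, so full Betti numbers: b_0=1, b_1=12, b_2=2, b_3=10, b_4=4, b_5=6, b_6=4, b_7=10, b_8=2, b_9=12, b_10=1.
chi = sum (-1)^k b_k = -36

-36


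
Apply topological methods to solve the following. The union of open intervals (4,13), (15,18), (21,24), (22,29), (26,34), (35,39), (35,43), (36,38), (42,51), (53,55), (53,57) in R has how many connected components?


Sort and merge overlapping open intervals.
Merged: (4,13), (15,18), (21,34), (35,51), (53,57).
Number of components = 5

5


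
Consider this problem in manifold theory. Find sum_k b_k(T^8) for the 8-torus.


b_k(T^8) = C(8,k), so the sum over k is sum_k C(8,k) = 2^8.
Total = 2^8 = 256

256


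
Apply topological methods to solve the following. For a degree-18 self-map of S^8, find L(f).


On S^8: L(f) = tr(f_0*) + (-1)^8 tr(f_8*) = 1 + (-1)^8 * deg(f).
L(f) = 1 + (-1)^8 * 18 = 1 + 18 = 19

19


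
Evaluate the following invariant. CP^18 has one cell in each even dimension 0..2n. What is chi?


CP^18 has one cell in each even dimension 0, 2, ..., 2*18 (18+1 cells total).
All cells are even-dimensional, so chi = number of cells.
chi = 18 + 1 = 19

19


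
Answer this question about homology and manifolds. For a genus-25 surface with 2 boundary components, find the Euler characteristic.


For a compact orientable surface with genus g and b boundary components: chi = 2 - 2g - b.
chi = 2 - 2*25 - 2 = 2 - 50 - 2 = -50

-50


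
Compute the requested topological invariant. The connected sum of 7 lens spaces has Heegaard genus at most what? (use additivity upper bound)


Heegaard genus satisfies g(A#B) <= g(A) + g(B).
Each lens space has g = 1.
Upper bound: 7 * 1 = 7

7


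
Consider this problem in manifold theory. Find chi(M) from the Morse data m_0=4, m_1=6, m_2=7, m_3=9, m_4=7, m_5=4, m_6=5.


Morse theory: chi(M) = sum_k (-1)^k m_k where m_k = #(index-k critical points).
= (4) + (-6) + (7) + (-9) + (7) + (-4) + (5) = 4

4


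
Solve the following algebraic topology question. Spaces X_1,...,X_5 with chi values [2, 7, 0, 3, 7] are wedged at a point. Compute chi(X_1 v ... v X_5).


chi(A v B) = chi(A) + chi(B) - 1 (one point identified).
For 5 spaces: chi = (sum chi_i) - (5 - 1).
sum = 19; chi = 19 - 4 = 15

15


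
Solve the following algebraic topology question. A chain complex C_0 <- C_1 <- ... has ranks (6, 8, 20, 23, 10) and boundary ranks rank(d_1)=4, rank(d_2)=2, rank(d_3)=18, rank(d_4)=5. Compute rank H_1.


rank H_k = rank(ker d_k) - rank(im d_{k+1}).
rank(ker d_1) = rank(C_1) - rank(d_1) = 8 - 4 = 4.
rank(im d_{1+1}) = 2.
rank H_1 = 4 - 2 = 2

2


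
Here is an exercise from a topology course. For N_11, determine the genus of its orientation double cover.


chi(N_11) = 2 - 11 = -9.
Double cover: chi(Sigma_g) = 2 * chi(N_11) = 2*(-9) = -18.
2 - 2g = -18, so g = (2 - (-18))/2 = 20/2 = 10

10


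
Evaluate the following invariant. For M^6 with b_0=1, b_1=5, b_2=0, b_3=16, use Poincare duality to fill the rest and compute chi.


By Poincare duality b_k = b_{6-k}, so full Betti numbers: b_0=1, b_1=5, b_2=0, b_3=16, b_4=0, b_5=5, b_6=1.
chi = sum (-1)^k b_k = -24

-24


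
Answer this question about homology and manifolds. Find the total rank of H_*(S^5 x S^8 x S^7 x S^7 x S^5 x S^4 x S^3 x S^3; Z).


Total Betti number is multiplicative under products.
Each S^d (d>=1) has total Betti number 2.
There are 8 sphere factors.
Total = 2^8 = 256

256


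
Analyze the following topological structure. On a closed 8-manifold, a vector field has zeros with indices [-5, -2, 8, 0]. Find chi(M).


Poincare-Hopf: chi(M) = sum of indices of zeros.
chi = (-5) + (-2) + (8) + (0) = 1

1


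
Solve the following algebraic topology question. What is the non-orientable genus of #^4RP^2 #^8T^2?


Since a >= 1, the sum is non-orientable; each T^2 can be replaced by RP^2 # RP^2 (since T^2#RP^2 = 3RP^2).
Total crosscaps k = 4 + 2*8 = 20.
Check via chi: chi = 4*1 + 8*0 - (4+8-1)*2 = -18 = 2 - k = -18. Consistent.

20


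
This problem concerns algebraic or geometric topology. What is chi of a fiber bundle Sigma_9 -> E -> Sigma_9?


For a fiber bundle F -> E -> B (with CW structure): chi(E) = chi(B) * chi(F).
chi(Sigma_9) = -16, chi(Sigma_9) = -16.
chi(E) = (-16) * (-16) = 256

256


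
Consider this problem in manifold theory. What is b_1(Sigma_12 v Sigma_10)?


For a wedge: H_1(A v B) = H_1(A) + H_1(B).
b_1(Sigma_12) = 24, b_1(Sigma_10) = 20.
b_1 = 24 + 20 = 44

44


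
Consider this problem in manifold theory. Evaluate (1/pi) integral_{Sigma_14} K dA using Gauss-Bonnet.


Gauss-Bonnet: integral K dA = 2*pi*chi(M).
chi(Sigma_14) = 2 - 2*14 = -26.
(integral K dA)/pi = 2*chi = 2*(-26) = -52

-52


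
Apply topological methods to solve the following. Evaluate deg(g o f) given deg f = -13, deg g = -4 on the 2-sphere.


Degree is multiplicative under composition: deg(g o f) = deg(g) * deg(f).
= -4 * -13 = 52

52


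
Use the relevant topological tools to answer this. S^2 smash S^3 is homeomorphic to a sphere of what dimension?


S^m ^ S^n = S^{m+n}.
k = 2 + 3 = 5

5


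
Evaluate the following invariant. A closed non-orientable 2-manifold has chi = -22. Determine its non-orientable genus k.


chi = 2 - k for closed non-orientable surfaces with k crosscaps.
-22 = 2 - k
k = 2 - (-22) = 24

24


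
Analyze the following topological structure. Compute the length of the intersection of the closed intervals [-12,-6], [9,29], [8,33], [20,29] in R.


Intersection = [max(a_i), min(b_i)] = [20, -6].
Since 20 > -6, the intersection is empty.
Length = 0

0


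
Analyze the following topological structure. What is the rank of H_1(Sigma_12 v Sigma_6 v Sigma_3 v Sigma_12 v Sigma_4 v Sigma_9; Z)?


For a wedge X v Y: reduced H_k(X v Y) = H_k(X) + H_k(Y).
Each Sigma_g contributes b_1 = 2g.
b_1 = 24 + 12 + 6 + 24 + 8 + 18 = 92

92


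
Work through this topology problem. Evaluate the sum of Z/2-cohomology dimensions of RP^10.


H^k(RP^10; Z/2) = Z/2 for each 0 <= k <= 10.
Total dimension = 10 + 1 = 11

11


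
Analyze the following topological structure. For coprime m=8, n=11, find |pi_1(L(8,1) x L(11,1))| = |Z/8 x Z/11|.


pi_1(X x Y) = pi_1(X) x pi_1(Y).
pi_1(L(8,1)) = Z/8, pi_1(L(11,1)) = Z/11.
|Z/8 x Z/11| = 8 * 11 = 88

88


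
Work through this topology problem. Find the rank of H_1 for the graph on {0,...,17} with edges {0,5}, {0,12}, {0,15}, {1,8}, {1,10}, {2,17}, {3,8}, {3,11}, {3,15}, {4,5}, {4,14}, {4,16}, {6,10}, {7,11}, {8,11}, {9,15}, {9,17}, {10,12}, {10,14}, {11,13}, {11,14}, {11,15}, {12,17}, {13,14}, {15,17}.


b_1 = E - V + (number of components).
E = 25, V = 18, components = 1.
b_1 = 25 - 18 + 1 = 8

8


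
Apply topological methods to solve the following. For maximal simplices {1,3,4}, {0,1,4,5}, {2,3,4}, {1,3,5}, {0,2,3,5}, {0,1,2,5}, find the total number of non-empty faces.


Each maximal simplex on m vertices has 2^m - 1 nonempty faces.
Take the union (dedupe shared faces).
Total distinct faces = 37

37


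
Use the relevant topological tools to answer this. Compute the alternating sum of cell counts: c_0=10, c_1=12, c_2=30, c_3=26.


chi = sum_k (-1)^k c_k.
= (-1)^0*10 + (-1)^1*12 + (-1)^2*30 + (-1)^3*26
= (10) + (-12) + (30) + (-26)
= 2

2


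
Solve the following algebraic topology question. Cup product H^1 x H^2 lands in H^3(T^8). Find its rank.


Cup product: H^p x H^q -> H^{p+q}; here p+q = 1+2 = 3.
rank H^k(T^n) = C(n,k).
C(8,3) = 56

56


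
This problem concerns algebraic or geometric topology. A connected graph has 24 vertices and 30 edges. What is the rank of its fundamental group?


For a connected graph: rank(pi_1) = b_1 = E - V + 1 = 1 - chi.
chi = V - E = 24 - 30 = -6.
rank = 1 - (-6) = 30 - 24 + 1 = 7

7


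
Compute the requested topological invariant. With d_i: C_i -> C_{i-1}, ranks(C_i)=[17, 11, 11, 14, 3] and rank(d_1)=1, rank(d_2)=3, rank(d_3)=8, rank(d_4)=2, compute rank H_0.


rank H_k = rank(ker d_k) - rank(im d_{k+1}).
rank(ker d_0) = rank(C_0) - rank(d_0) = 17 - 0 = 17.
rank(im d_{0+1}) = 1.
rank H_0 = 17 - 1 = 16

16


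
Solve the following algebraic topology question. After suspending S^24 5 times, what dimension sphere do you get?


Each suspension raises dimension by 1: Sigma S^n = S^{n+1}.
Sigma^5 S^24 = S^{24+5} = S^29

29


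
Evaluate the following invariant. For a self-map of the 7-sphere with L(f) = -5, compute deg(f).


L(f) = 1 + (-1)^7 deg(f) on S^7.
-5 = 1 + (-1)^7 * deg(f)
(-1)^7 * deg(f) = -6
deg(f) = 6

6


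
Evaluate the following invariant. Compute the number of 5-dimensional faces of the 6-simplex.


Delta^6 has 6+1 vertices. A 5-face is a choice of 5+1 vertices.
f_5 = C(6+1, 5+1) = C(7,6) = 7

7


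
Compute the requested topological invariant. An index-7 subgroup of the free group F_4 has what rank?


Nielsen-Schreier: an index-n subgroup of F_r is free of rank 1 + n(r-1).
Equivalently: chi(cover) = n*chi(base); chi(vee_r S^1) = 1 - 4 = -3.
chi(E) = 7*(-3) = -21; rank = 1 - chi(E) = 1 - (-21) = 22.
rank = 1 + 7*(4-1) = 1 + 21 = 22

22


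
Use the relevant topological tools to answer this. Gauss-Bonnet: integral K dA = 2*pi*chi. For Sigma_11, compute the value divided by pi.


Gauss-Bonnet: integral K dA = 2*pi*chi(M).
chi(Sigma_11) = 2 - 2*11 = -20.
(integral K dA)/pi = 2*chi = 2*(-20) = -40

-40


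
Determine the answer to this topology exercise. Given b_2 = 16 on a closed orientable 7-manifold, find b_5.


Poincare duality for closed orientable n-manifolds: b_k = b_{n-k}.
Here n = 7, so b_5 = b_2 = 16

16


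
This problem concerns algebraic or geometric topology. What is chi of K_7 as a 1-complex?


K_7: V = 7, E = C(7,2) = 21.
chi = V - E = 7 - 21 = -14

-14


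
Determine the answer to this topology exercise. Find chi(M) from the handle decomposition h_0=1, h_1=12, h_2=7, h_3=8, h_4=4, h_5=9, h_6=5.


Handles of index k contribute (-1)^k to chi (same as CW cells).
chi = (1) + (-12) + (7) + (-8) + (4) + (-9) + (5) = -12

-12


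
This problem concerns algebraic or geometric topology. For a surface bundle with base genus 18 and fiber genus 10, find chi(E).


For a fiber bundle F -> E -> B (with CW structure): chi(E) = chi(B) * chi(F).
chi(Sigma_18) = -34, chi(Sigma_10) = -18.
chi(E) = (-34) * (-18) = 612

612


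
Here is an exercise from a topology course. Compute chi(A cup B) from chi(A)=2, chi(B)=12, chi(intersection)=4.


chi(A cup B) = chi(A) + chi(B) - chi(A cap B)
= 2 + (12) - (4)
= 10

10


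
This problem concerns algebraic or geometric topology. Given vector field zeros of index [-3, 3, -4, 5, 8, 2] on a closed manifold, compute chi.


Poincare-Hopf: chi(M) = sum of indices of zeros.
chi = (-3) + (3) + (-4) + (5) + (8) + (2) = 11

11


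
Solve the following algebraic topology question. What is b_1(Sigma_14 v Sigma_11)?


For a wedge: H_1(A v B) = H_1(A) + H_1(B).
b_1(Sigma_14) = 28, b_1(Sigma_11) = 22.
b_1 = 28 + 22 = 50

50


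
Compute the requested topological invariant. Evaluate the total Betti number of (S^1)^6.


b_k(T^6) = C(6,k), so the sum over k is sum_k C(6,k) = 2^6.
Total = 2^6 = 64

64


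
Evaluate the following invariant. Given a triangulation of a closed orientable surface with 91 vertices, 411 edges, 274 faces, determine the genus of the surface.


chi = V - E + F = 91 - 411 + 274 = -46
For orientable closed surface: chi = 2 - 2g, so g = (2 - chi)/2.
g = (2 - (-46)) / 2 = 48 / 2 = 24

24


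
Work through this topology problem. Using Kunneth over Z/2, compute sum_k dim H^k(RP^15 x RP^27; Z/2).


dim H^*(RP^n; Z/2) = n+1 (one Z/2 in each degree 0..n).
Total Betti number is multiplicative.
Total = (15+1) * (27+1) = 16 * 28 = 448

448


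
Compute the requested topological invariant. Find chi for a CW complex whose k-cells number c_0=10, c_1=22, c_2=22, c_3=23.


chi = sum_k (-1)^k c_k.
= (-1)^0*10 + (-1)^1*22 + (-1)^2*22 + (-1)^3*23
= (10) + (-22) + (22) + (-23)
= -13

-13


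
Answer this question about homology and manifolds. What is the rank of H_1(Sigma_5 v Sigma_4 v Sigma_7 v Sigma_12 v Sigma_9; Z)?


For a wedge X v Y: reduced H_k(X v Y) = H_k(X) + H_k(Y).
Each Sigma_g contributes b_1 = 2g.
b_1 = 10 + 8 + 14 + 24 + 18 = 74

74


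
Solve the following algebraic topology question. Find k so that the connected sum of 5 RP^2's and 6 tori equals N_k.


Since a >= 1, the sum is non-orientable; each T^2 can be replaced by RP^2 # RP^2 (since T^2#RP^2 = 3RP^2).
Total crosscaps k = 5 + 2*6 = 17.
Check via chi: chi = 5*1 + 6*0 - (5+6-1)*2 = -15 = 2 - k = -15. Consistent.

17


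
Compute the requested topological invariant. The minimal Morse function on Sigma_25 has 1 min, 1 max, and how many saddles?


A perfect Morse function has m_k = b_k.
For Sigma_25: b_0=1, b_1=2g=50, b_2=1.
Saddles m_1 = 2g = 50

50


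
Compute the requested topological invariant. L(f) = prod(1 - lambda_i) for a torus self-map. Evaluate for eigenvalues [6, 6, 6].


For a torus self-map: L(f) = det(I - A) where A acts on H_1.
L(f) = (1-6) * (1-6) * (1-6) = -5 * -5 * -5 = -125

-125


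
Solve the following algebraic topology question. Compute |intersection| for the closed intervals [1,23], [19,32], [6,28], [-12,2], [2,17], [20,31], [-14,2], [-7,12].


Intersection = [max(a_i), min(b_i)] = [20, 2].
Since 20 > 2, the intersection is empty.
Length = 0

0


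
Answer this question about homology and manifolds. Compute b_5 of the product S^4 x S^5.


Each S^d has Poincare polynomial 1 + t^d.
The product S^4 x S^5 has Poincare polynomial prod(1+t^d_i).
Expanding: b_0=1, b_4=1, b_5=1, b_9=1.
b_5 = 1

1


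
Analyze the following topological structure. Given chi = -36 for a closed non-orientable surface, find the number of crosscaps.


chi = 2 - k for closed non-orientable surfaces with k crosscaps.
-36 = 2 - k
k = 2 - (-36) = 38

38


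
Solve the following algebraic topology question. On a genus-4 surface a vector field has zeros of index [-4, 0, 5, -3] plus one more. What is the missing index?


Poincare-Hopf: sum of indices = chi(M).
chi(Sigma_4) = 2 - 2*4 = -6.
Sum of known indices = -2.
x = chi - (sum known) = -6 - (-2) = -4

-4


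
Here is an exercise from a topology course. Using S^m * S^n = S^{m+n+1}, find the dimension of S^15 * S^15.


Join of spheres: S^m * S^n = S^{m+n+1}.
dim = 15 + 15 + 1 = 31

31


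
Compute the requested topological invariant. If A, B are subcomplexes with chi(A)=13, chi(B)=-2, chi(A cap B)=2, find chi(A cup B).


chi(A cup B) = chi(A) + chi(B) - chi(A cap B)
= 13 + (-2) - (2)
= 9

9


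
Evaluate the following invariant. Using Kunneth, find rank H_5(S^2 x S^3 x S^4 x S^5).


Each S^d has Poincare polynomial 1 + t^d.
The product S^2 x S^3 x S^4 x S^5 has Poincare polynomial prod(1+t^d_i).
Expanding: b_0=1, b_2=1, b_3=1, b_4=1, b_5=2, b_6=1, b_7=2, b_8=1, b_9=2, b_10=1, b_11=1, b_12=1, b_14=1.
b_5 = 2

2


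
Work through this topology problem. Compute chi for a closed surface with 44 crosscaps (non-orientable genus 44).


For a non-orientable closed surface with k crosscaps: chi = 2 - k.
Here k = 44.
chi = 2 - 44 = -42

-42


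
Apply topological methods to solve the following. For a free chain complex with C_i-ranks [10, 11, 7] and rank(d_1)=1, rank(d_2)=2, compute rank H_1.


rank H_k = rank(ker d_k) - rank(im d_{k+1}).
rank(ker d_1) = rank(C_1) - rank(d_1) = 11 - 1 = 10.
rank(im d_{1+1}) = 2.
rank H_1 = 10 - 2 = 8

8


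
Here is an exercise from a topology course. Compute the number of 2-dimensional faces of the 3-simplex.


Delta^3 has 3+1 vertices. A 2-face is a choice of 2+1 vertices.
f_2 = C(3+1, 2+1) = C(4,3) = 4

4


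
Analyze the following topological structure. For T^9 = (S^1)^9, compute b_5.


By the Kunneth formula, b_k(T^n) = C(n,k).
b_5(T^9) = C(9,5).
C(9,5) = 9!/(5!*4!) = 126

126


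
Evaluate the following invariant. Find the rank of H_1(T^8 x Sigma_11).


pi_1(A x B) = pi_1(A) x pi_1(B); rank of abelianization = b_1.
b_1(T^8) = 8, b_1(Sigma_11) = 2*11 = 22.
b_1(product) = 8 + 22 = 30

30


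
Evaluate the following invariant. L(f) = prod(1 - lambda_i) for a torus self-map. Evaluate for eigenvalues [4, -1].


For a torus self-map: L(f) = det(I - A) where A acts on H_1.
L(f) = (1-4) * (1--1) = -3 * 2 = -6

-6


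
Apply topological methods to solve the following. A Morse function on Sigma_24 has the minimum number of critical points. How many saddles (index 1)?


A perfect Morse function has m_k = b_k.
For Sigma_24: b_0=1, b_1=2g=48, b_2=1.
Saddles m_1 = 2g = 48

48


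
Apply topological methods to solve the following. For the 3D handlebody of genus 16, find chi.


A genus-g handlebody deformation retracts to a wedge of g circles.
chi(vee_g S^1) = 1 - g.
chi(H_16) = 1 - 16 = -15

-15


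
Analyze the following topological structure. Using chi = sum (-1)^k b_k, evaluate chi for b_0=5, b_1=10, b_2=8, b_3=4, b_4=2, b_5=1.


chi = sum_k (-1)^k b_k.
= (5) + (-10) + (8) + (-4) + (2) + (-1)
= 0

0


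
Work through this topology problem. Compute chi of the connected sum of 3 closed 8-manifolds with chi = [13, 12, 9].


For n-manifolds: chi(A#B) = chi(A) + chi(B) - chi(S^8).
chi(S^8) = 1 + (-1)^8 = 2.
chi(#) = (sum chi_i) - (3-1)*chi(S^8) = 34 - 2*2 = 30

30


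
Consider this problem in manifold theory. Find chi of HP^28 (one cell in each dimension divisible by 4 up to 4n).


HP^28 has one cell in each dimension 0, 4, ..., 4*28 (28+1 cells, all even-dim).
chi = 28 + 1 = 29

29


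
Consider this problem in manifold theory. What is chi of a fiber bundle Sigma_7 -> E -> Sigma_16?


For a fiber bundle F -> E -> B (with CW structure): chi(E) = chi(B) * chi(F).
chi(Sigma_16) = -30, chi(Sigma_7) = -12.
chi(E) = (-30) * (-12) = 360

360


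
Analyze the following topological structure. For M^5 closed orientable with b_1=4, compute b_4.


Poincare duality for closed orientable n-manifolds: b_k = b_{n-k}.
Here n = 5, so b_4 = b_1 = 4

4


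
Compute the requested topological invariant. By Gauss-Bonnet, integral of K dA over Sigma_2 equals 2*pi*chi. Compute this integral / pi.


Gauss-Bonnet: integral K dA = 2*pi*chi(M).
chi(Sigma_2) = 2 - 2*2 = -2.
(integral K dA)/pi = 2*chi = 2*(-2) = -4

-4


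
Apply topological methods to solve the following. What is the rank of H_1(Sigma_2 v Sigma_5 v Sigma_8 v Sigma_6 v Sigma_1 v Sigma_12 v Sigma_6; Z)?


For a wedge X v Y: reduced H_k(X v Y) = H_k(X) + H_k(Y).
Each Sigma_g contributes b_1 = 2g.
b_1 = 4 + 10 + 16 + 12 + 2 + 24 + 12 = 80

80


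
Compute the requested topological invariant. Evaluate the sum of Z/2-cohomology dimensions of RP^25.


H^k(RP^25; Z/2) = Z/2 for each 0 <= k <= 25.
Total dimension = 25 + 1 = 26

26


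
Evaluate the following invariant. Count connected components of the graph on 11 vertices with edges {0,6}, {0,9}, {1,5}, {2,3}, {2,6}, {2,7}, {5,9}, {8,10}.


Run DFS/union-find over 11 vertices.
V = 11, E = 8.
Number of components = 3

3


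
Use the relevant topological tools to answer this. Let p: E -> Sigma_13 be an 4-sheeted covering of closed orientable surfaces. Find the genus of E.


For an n-sheeted cover: chi(E) = n * chi(B).
chi(Sigma_13) = 2 - 2*13 = -24.
chi(E) = 4 * (-24) = -96.
genus(E) = (2 - chi(E))/2 = (2 - (-96))/2 = 98/2 = 49

49


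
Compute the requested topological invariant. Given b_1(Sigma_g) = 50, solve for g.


For a closed orientable surface: b_1 = 2g.
50 = 2g
g = 50 / 2 = 25

25


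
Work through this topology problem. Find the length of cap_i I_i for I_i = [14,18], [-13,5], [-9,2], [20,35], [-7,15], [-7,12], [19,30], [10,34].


Intersection = [max(a_i), min(b_i)] = [20, 2].
Since 20 > 2, the intersection is empty.
Length = 0

0


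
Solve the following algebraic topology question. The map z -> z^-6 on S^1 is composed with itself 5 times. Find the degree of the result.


deg(f) = -6. Degree is multiplicative: deg(f^5) = (deg f)^5.
deg(f^5) = (-6)^5 = -7776

-7776


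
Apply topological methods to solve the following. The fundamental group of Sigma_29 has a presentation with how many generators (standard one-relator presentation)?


Standard presentation: pi_1(Sigma_g) = <a_1,b_1,...,a_g,b_g | [a_1,b_1]...[a_g,b_g] = 1>.
Number of generators = 2g = 2*29 = 58

58


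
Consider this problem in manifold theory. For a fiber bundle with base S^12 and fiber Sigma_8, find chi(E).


chi(S^12) = 2 (n even), chi(Sigma_8) = 2 - 2*8 = -14.
chi(E) = 2 * (-14) = -28

-28


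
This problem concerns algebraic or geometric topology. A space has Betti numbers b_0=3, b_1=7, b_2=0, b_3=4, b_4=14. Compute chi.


chi = sum_k (-1)^k b_k.
= (3) + (-7) + (0) + (-4) + (14)
= 6

6


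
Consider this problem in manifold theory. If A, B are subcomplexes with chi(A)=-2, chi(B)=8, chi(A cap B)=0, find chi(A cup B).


chi(A cup B) = chi(A) + chi(B) - chi(A cap B)
= -2 + (8) - (0)
= 6

6


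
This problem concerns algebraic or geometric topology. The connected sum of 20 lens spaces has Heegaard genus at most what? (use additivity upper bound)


Heegaard genus satisfies g(A#B) <= g(A) + g(B).
Each lens space has g = 1.
Upper bound: 20 * 1 = 20

20


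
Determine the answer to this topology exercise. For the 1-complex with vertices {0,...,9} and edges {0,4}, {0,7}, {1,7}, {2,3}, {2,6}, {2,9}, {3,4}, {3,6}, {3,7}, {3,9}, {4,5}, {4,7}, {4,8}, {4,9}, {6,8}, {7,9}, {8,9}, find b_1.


b_1 = E - V + (number of components).
E = 17, V = 10, components = 1.
b_1 = 17 - 10 + 1 = 8

8


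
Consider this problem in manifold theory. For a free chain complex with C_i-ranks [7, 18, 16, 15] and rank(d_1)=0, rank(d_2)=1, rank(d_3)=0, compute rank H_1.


rank H_k = rank(ker d_k) - rank(im d_{k+1}).
rank(ker d_1) = rank(C_1) - rank(d_1) = 18 - 0 = 18.
rank(im d_{1+1}) = 1.
rank H_1 = 18 - 1 = 17

17


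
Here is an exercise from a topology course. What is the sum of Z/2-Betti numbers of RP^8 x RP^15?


dim H^*(RP^n; Z/2) = n+1 (one Z/2 in each degree 0..n).
Total Betti number is multiplicative.
Total = (8+1) * (15+1) = 9 * 16 = 144

144


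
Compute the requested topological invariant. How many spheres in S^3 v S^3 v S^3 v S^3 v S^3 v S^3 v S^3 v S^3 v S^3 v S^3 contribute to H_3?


For a wedge of spheres, H_k (k>0) is free on one generator per sphere of dimension k.
Spheres of dimension 3: count = 10.
b_3 = 10

10


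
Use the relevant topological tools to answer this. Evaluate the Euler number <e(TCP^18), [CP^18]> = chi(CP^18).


For any closed oriented manifold, <e(TM),[M]> = chi(M).
chi(CP^18) = 18+1 = 19

19


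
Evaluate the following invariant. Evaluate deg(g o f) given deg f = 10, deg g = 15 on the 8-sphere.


Degree is multiplicative under composition: deg(g o f) = deg(g) * deg(f).
= 15 * 10 = 150

150


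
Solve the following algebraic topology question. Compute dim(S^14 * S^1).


Join of spheres: S^m * S^n = S^{m+n+1}.
dim = 14 + 1 + 1 = 16

16


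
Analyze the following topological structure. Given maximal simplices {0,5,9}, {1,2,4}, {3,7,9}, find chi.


Enumerate all faces; f-vector: f_0=8, f_1=9, f_2=3.
chi = sum (-1)^k f_k = 2

2


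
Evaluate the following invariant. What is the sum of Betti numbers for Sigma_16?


For Sigma_16: b_0 = 1, b_1 = 2g = 32, b_2 = 1.
Total = 1 + 32 + 1 = 34

34


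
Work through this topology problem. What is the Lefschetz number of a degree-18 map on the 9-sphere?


On S^9: L(f) = tr(f_0*) + (-1)^9 tr(f_9*) = 1 + (-1)^9 * deg(f).
L(f) = 1 + (-1)^9 * 18 = 1 + -18 = -17

-17


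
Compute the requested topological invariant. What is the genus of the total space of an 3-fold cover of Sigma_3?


For an n-sheeted cover: chi(E) = n * chi(B).
chi(Sigma_3) = 2 - 2*3 = -4.
chi(E) = 3 * (-4) = -12.
genus(E) = (2 - chi(E))/2 = (2 - (-12))/2 = 14/2 = 7

7


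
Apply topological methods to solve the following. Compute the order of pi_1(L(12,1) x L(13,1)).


pi_1(X x Y) = pi_1(X) x pi_1(Y).
pi_1(L(12,1)) = Z/12, pi_1(L(13,1)) = Z/13.
|Z/12 x Z/13| = 12 * 13 = 156

156


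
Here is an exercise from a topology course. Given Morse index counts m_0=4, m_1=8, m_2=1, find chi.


Morse theory: chi(M) = sum_k (-1)^k m_k where m_k = #(index-k critical points).
= (4) + (-8) + (1) = -3

-3


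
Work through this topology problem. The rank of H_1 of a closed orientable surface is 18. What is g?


For a closed orientable surface: b_1 = 2g.
18 = 2g
g = 18 / 2 = 9

9


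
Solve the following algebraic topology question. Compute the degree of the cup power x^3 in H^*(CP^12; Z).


|x| = 2 in H^*(CP^n).
|x^3| = 3 * |x| = 3 * 2 = 6

6


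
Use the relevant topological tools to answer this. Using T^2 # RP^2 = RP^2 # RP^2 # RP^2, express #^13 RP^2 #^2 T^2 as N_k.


Since a >= 1, the sum is non-orientable; each T^2 can be replaced by RP^2 # RP^2 (since T^2#RP^2 = 3RP^2).
Total crosscaps k = 13 + 2*2 = 17.
Check via chi: chi = 13*1 + 2*0 - (13+2-1)*2 = -15 = 2 - k = -15. Consistent.

17


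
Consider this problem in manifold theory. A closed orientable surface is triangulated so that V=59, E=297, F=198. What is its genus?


chi = V - E + F = 59 - 297 + 198 = -40
For orientable closed surface: chi = 2 - 2g, so g = (2 - chi)/2.
g = (2 - (-40)) / 2 = 42 / 2 = 21

21


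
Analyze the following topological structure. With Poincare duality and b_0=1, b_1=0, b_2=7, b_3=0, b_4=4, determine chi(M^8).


By Poincare duality b_k = b_{8-k}, so full Betti numbers: b_0=1, b_1=0, b_2=7, b_3=0, b_4=4, b_5=0, b_6=7, b_7=0, b_8=1.
chi = sum (-1)^k b_k = 20

20


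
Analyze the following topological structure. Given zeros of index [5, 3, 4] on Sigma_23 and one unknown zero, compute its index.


Poincare-Hopf: sum of indices = chi(M).
chi(Sigma_23) = 2 - 2*23 = -44.
Sum of known indices = 12.
x = chi - (sum known) = -44 - (12) = -56

-56


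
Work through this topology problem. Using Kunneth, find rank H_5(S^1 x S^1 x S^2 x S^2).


Each S^d has Poincare polynomial 1 + t^d.
The product S^1 x S^1 x S^2 x S^2 has Poincare polynomial prod(1+t^d_i).
Expanding: b_0=1, b_1=2, b_2=3, b_3=4, b_4=3, b_5=2, b_6=1.
b_5 = 2

2


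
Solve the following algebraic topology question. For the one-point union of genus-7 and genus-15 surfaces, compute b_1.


For a wedge: H_1(A v B) = H_1(A) + H_1(B).
b_1(Sigma_7) = 14, b_1(Sigma_15) = 30.
b_1 = 14 + 30 = 44

44


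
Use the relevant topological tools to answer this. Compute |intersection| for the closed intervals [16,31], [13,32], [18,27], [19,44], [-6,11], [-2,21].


Intersection = [max(a_i), min(b_i)] = [19, 11].
Since 19 > 11, the intersection is empty.
Length = 0

0


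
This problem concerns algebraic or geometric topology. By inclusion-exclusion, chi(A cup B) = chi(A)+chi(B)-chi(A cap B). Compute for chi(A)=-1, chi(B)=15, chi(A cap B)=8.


chi(A cup B) = chi(A) + chi(B) - chi(A cap B)
= -1 + (15) - (8)
= 6

6


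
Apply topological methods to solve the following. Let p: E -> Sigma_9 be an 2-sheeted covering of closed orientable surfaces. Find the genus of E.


For an n-sheeted cover: chi(E) = n * chi(B).
chi(Sigma_9) = 2 - 2*9 = -16.
chi(E) = 2 * (-16) = -32.
genus(E) = (2 - chi(E))/2 = (2 - (-32))/2 = 34/2 = 17

17


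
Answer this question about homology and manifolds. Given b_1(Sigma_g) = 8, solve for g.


For a closed orientable surface: b_1 = 2g.
8 = 2g
g = 8 / 2 = 4

4


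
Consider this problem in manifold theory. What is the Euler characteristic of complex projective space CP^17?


CP^17 has one cell in each even dimension 0, 2, ..., 2*17 (17+1 cells total).
All cells are even-dimensional, so chi = number of cells.
chi = 17 + 1 = 18

18


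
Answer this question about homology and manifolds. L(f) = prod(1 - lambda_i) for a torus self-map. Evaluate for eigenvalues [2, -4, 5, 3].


For a torus self-map: L(f) = det(I - A) where A acts on H_1.
L(f) = (1-2) * (1--4) * (1-5) * (1-3) = -1 * 5 * -4 * -2 = -40

-40


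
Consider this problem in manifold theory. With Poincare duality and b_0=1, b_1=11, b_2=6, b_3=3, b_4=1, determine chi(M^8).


By Poincare duality b_k = b_{8-k}, so full Betti numbers: b_0=1, b_1=11, b_2=6, b_3=3, b_4=1, b_5=3, b_6=6, b_7=11, b_8=1.
chi = sum (-1)^k b_k = -13

-13


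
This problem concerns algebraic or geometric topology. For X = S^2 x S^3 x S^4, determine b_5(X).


Each S^d has Poincare polynomial 1 + t^d.
The product S^2 x S^3 x S^4 has Poincare polynomial prod(1+t^d_i).
Expanding: b_0=1, b_2=1, b_3=1, b_4=1, b_5=1, b_6=1, b_7=1, b_9=1.
b_5 = 1

1


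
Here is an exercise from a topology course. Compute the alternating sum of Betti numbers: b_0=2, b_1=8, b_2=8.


chi = sum_k (-1)^k b_k.
= (2) + (-8) + (8)
= 2

2


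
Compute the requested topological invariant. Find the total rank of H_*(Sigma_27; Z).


For Sigma_27: b_0 = 1, b_1 = 2g = 54, b_2 = 1.
Total = 1 + 54 + 1 = 56

56


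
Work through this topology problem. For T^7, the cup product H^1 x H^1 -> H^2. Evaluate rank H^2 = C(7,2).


Cup product: H^p x H^q -> H^{p+q}; here p+q = 1+1 = 2.
rank H^k(T^n) = C(n,k).
C(7,2) = 21

21


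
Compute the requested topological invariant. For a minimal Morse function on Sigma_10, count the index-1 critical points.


A perfect Morse function has m_k = b_k.
For Sigma_10: b_0=1, b_1=2g=20, b_2=1.
Saddles m_1 = 2g = 20

20


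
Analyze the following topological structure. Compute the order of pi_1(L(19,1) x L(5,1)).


pi_1(X x Y) = pi_1(X) x pi_1(Y).
pi_1(L(19,1)) = Z/19, pi_1(L(5,1)) = Z/5.
|Z/19 x Z/5| = 19 * 5 = 95

95


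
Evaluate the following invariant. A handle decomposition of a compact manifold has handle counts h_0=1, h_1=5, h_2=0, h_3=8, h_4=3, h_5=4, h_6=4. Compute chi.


Handles of index k contribute (-1)^k to chi (same as CW cells).
chi = (1) + (-5) + (0) + (-8) + (3) + (-4) + (4) = -9

-9


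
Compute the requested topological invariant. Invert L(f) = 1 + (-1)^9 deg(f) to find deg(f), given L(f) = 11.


L(f) = 1 + (-1)^9 deg(f) on S^9.
11 = 1 + (-1)^9 * deg(f)
(-1)^9 * deg(f) = 10
deg(f) = -10

-10


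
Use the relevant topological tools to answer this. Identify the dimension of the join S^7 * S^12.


Join of spheres: S^m * S^n = S^{m+n+1}.
dim = 7 + 12 + 1 = 20

20


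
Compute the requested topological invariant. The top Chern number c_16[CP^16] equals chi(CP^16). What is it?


For any closed oriented manifold, <e(TM),[M]> = chi(M).
chi(CP^16) = 16+1 = 17

17


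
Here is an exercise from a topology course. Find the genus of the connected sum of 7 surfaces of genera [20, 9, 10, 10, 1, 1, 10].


Genus is additive under connected sum of orientable surfaces.
g = 20 + 9 + 10 + 10 + 1 + 1 + 10 = 61

61


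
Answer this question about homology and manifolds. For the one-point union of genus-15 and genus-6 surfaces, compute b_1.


For a wedge: H_1(A v B) = H_1(A) + H_1(B).
b_1(Sigma_15) = 30, b_1(Sigma_6) = 12.
b_1 = 30 + 12 = 42

42


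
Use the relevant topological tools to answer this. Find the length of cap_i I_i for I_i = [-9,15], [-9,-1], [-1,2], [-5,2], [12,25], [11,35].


Intersection = [max(a_i), min(b_i)] = [12, -1].
Since 12 > -1, the intersection is empty.
Length = 0

0


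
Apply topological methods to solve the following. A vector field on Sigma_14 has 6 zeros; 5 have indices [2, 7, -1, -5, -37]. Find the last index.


Poincare-Hopf: sum of indices = chi(M).
chi(Sigma_14) = 2 - 2*14 = -26.
Sum of known indices = -34.
x = chi - (sum known) = -26 - (-34) = 8

8


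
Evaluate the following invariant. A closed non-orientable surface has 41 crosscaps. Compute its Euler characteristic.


For a non-orientable closed surface with k crosscaps: chi = 2 - k.
Here k = 41.
chi = 2 - 41 = -39

-39


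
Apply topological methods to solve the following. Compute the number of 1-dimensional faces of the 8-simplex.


Delta^8 has 8+1 vertices. A 1-face is a choice of 1+1 vertices.
f_1 = C(8+1, 1+1) = C(9,2) = 36

36
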